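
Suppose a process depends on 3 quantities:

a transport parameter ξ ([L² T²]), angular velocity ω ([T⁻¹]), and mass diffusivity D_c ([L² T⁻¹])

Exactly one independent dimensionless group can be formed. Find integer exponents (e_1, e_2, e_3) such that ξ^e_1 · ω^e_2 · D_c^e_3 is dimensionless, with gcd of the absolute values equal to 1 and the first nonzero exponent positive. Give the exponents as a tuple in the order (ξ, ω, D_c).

(1, 3, -1)

L: e_1·(2) + e_2·(0) + e_3·(2) = 0
T: e_1·(2) + e_2·(-1) + e_3·(-1) = 0
Solving this homogeneous linear system for the smallest-integer solution (first nonzero entry positive) gives (1, 3, -1).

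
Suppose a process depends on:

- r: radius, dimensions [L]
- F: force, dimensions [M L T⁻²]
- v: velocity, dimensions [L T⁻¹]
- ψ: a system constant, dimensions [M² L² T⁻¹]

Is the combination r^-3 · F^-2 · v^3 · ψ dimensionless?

yes

Sum the exponent of each base dimension across the product:
  M: −3·[r]_M − 2·[F]_M + 3·[v]_M + [ψ]_M = −3·(0) − 2·(1) + 3·(0) + (2) = 0
  L: −3·[r]_L − 2·[F]_L + 3·[v]_L + [ψ]_L = −3·(1) − 2·(1) + 3·(1) + (2) = 0
  T: −3·[r]_T − 2·[F]_T + 3·[v]_T + [ψ]_T = −3·(0) − 2·(-2) + 3·(-1) + (-1) = 0
All base exponents vanish — dimensionless.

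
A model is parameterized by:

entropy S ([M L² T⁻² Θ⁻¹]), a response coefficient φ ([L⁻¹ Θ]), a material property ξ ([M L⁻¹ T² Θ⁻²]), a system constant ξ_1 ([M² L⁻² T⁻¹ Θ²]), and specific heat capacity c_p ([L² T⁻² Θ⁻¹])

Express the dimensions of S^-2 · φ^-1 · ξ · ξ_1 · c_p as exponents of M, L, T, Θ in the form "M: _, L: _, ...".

M: 1, L: -4, T: 3, Θ: 0

Collect each base-dimension exponent across the product:
  M: −2·(1) − (0) + (1) + (2) + (0) = 1
  L: −2·(2) − (-1) + (-1) + (-2) + (2) = -4
  T: −2·(-2) − (0) + (2) + (-1) + (-2) = 3
  Θ: −2·(-1) − (1) + (-2) + (2) + (-1) = 0
So the dimensions are [M L⁻⁴ T³].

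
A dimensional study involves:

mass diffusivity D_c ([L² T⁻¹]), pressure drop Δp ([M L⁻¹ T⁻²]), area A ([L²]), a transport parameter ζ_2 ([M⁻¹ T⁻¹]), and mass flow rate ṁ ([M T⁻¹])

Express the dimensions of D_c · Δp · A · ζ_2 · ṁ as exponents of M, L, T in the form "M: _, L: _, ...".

M: 1, L: 3, T: -5

Collect each base-dimension exponent across the product:
  M: (0) + (1) + (0) + (-1) + (1) = 1
  L: (2) + (-1) + (2) + (0) + (0) = 3
  T: (-1) + (-2) + (0) + (-1) + (-1) = -5
So the dimensions are [M L³ T⁻⁵].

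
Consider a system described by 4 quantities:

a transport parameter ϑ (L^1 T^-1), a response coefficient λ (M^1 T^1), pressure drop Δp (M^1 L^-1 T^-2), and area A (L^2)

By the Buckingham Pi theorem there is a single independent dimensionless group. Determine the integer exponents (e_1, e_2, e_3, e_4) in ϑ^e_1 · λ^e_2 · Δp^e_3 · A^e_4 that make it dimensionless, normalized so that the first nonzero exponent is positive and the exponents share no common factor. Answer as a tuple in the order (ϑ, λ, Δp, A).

(3, 1, -1, -2)

M: e_1·(0) + e_2·(1) + e_3·(1) + e_4·(0) = 0
L: e_1·(1) + e_2·(0) + e_3·(-1) + e_4·(2) = 0
T: e_1·(-1) + e_2·(1) + e_3·(-2) + e_4·(0) = 0
Solving this homogeneous linear system for the smallest-integer solution (first nonzero entry positive) gives (3, 1, -1, -2).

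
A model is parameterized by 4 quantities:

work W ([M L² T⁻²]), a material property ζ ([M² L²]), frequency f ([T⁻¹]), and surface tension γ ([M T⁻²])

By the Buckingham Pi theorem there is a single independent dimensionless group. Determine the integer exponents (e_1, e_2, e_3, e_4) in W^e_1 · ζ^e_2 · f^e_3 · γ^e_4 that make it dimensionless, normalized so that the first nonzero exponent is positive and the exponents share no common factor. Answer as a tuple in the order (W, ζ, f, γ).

(1, -1, -4, 1)

M: e_1·(1) + e_2·(2) + e_3·(0) + e_4·(1) = 0
L: e_1·(2) + e_2·(2) + e_3·(0) + e_4·(0) = 0
T: e_1·(-2) + e_2·(0) + e_3·(-1) + e_4·(-2) = 0
Solving this homogeneous linear system for the smallest-integer solution (first nonzero entry positive) gives (1, -1, -4, 1).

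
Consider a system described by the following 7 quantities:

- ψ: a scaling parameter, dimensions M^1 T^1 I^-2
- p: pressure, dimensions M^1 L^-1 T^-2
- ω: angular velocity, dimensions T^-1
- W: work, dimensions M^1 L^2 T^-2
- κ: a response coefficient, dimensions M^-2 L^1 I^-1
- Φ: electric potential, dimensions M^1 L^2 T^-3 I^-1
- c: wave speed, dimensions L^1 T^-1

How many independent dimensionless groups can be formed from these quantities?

3

There are 7 variables and 4 base dimensions (M, L, T, I).
The dimension matrix has rank 4.
Independent dimensionless groups: 7 − 4 = 3.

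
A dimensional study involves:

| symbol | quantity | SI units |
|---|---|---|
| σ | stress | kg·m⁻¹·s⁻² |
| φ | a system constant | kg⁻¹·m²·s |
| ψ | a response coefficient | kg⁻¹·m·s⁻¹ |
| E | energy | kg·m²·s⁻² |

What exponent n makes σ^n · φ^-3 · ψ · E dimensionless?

-3

Balance the M exponent: (1)·n from σ, plus −3·(-1) + (-1) + (1) = 3 from the rest, must sum to zero.
n + 3 = 0, so n = -3.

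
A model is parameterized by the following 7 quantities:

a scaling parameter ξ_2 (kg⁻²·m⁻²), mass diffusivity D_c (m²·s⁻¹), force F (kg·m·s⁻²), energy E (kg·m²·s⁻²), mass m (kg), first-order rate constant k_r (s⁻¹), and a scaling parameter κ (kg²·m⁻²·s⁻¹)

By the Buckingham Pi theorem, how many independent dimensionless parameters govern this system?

4

There are 7 variables and 3 base dimensions (M, L, T).
The dimension matrix has rank 3.
Independent dimensionless groups: 7 − 3 = 4.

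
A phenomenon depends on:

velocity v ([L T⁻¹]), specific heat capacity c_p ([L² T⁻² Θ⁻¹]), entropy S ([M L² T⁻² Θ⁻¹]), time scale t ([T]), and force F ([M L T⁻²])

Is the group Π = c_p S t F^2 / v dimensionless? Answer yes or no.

no

Sum the exponent of each base dimension across the product:
  M: −[v]_M + [c_p]_M + [S]_M + [t]_M + 2·[F]_M = −(0) + (0) + (1) + (0) + 2·(1) = 3
  L: −[v]_L + [c_p]_L + [S]_L + [t]_L + 2·[F]_L = −(1) + (2) + (2) + (0) + 2·(1) = 5
  T: −[v]_T + [c_p]_T + [S]_T + [t]_T + 2·[F]_T = −(-1) + (-2) + (-2) + (1) + 2·(-2) = -6
  Θ: −[v]_Θ + [c_p]_Θ + [S]_Θ + [t]_Θ + 2·[F]_Θ = −(0) + (-1) + (-1) + (0) + 2·(0) = -2
Net dimensions [M³ L⁵ T⁻⁶ Θ⁻²] ≠ [1] — not dimensionless.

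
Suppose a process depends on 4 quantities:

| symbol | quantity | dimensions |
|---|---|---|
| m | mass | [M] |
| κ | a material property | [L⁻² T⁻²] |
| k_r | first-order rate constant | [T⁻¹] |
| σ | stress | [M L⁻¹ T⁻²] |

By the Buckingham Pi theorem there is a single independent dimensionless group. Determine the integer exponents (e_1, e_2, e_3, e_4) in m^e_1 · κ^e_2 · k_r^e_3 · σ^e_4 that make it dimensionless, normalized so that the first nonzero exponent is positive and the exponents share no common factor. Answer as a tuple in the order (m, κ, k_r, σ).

M: e_1·(1) + e_2·(0) + e_3·(0) + e_4·(1) = 0
L: e_1·(0) + e_2·(-2) + e_3·(0) + e_4·(-1) = 0
T: e_1·(0) + e_2·(-2) + e_3·(-1) + e_4·(-2) = 0
Solving this homogeneous linear system for the smallest-integer solution (first nonzero entry positive) gives (2, 1, 2, -2).

(2, 1, 2, -2)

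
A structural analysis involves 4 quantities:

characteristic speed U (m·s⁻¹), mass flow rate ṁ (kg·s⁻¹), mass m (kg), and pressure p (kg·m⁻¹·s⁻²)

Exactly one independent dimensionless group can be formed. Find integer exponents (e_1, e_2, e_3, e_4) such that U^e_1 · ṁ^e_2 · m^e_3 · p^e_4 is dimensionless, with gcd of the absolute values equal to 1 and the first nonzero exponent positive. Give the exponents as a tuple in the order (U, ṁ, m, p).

M: e_1·(0) + e_2·(1) + e_3·(1) + e_4·(1) = 0
L: e_1·(1) + e_2·(0) + e_3·(0) + e_4·(-1) = 0
T: e_1·(-1) + e_2·(-1) + e_3·(0) + e_4·(-2) = 0
Solving this homogeneous linear system for the smallest-integer solution (first nonzero entry positive) gives (1, -3, 2, 1).

(1, -3, 2, 1)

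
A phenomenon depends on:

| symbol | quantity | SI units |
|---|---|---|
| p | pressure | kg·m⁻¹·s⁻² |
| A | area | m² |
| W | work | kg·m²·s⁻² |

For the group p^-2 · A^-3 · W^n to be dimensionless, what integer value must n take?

Balance the M exponent: (1)·n from W, plus −2·(1) − 3·(0) = -2 from the rest, must sum to zero.
n − 2 = 0, so n = 2.

2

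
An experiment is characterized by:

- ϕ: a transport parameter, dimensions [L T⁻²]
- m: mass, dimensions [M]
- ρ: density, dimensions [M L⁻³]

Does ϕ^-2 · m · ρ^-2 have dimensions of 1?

Sum the exponent of each base dimension across the product:
  M: −2·[ϕ]_M + [m]_M − 2·[ρ]_M = −2·(0) + (1) − 2·(1) = -1
  L: −2·[ϕ]_L + [m]_L − 2·[ρ]_L = −2·(1) + (0) − 2·(-3) = 4
  T: −2·[ϕ]_T + [m]_T − 2·[ρ]_T = −2·(-2) + (0) − 2·(0) = 4
Net dimensions [M⁻¹ L⁴ T⁴] ≠ [1] — not dimensionless.

no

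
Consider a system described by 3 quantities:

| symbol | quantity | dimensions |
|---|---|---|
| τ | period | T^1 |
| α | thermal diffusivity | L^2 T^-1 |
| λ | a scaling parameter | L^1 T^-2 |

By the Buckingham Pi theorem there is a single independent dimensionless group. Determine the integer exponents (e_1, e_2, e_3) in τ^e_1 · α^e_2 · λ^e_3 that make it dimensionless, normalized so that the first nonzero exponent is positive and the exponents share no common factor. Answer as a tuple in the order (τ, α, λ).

(3, -1, 2)

L: e_1·(0) + e_2·(2) + e_3·(1) = 0
T: e_1·(1) + e_2·(-1) + e_3·(-2) = 0
Solving this homogeneous linear system for the smallest-integer solution (first nonzero entry positive) gives (3, -1, 2).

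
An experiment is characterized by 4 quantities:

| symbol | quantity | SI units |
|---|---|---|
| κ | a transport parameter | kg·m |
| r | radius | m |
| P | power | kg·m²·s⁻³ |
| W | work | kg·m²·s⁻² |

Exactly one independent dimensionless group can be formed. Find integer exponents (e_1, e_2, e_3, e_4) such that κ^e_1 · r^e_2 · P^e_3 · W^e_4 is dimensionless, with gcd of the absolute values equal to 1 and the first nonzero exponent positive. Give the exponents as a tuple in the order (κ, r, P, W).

(1, 1, 2, -3)

M: e_1·(1) + e_2·(0) + e_3·(1) + e_4·(1) = 0
L: e_1·(1) + e_2·(1) + e_3·(2) + e_4·(2) = 0
T: e_1·(0) + e_2·(0) + e_3·(-3) + e_4·(-2) = 0
Solving this homogeneous linear system for the smallest-integer solution (first nonzero entry positive) gives (1, 1, 2, -3).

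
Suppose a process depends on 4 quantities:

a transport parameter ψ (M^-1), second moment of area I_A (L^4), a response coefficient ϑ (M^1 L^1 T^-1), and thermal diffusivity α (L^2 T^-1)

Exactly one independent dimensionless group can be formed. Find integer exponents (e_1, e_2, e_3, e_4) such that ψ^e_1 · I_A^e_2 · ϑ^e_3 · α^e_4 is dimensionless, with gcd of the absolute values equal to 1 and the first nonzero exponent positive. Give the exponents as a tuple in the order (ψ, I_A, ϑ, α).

M: e_1·(-1) + e_2·(0) + e_3·(1) + e_4·(0) = 0
L: e_1·(0) + e_2·(4) + e_3·(1) + e_4·(2) = 0
T: e_1·(0) + e_2·(0) + e_3·(-1) + e_4·(-1) = 0
Solving this homogeneous linear system for the smallest-integer solution (first nonzero entry positive) gives (4, 1, 4, -4).

(4, 1, 4, -4)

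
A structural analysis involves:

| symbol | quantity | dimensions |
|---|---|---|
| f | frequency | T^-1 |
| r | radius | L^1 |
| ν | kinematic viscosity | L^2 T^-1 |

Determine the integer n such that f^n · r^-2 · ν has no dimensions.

-1

Balance the T exponent: (-1)·n from f, plus −2·(0) + (-1) = -1 from the rest, must sum to zero.
−n − 1 = 0, so n = -1.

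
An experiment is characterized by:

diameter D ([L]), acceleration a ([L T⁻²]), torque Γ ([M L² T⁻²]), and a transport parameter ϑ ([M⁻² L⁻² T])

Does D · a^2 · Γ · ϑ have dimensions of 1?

Sum the exponent of each base dimension across the product:
  M: [D]_M + 2·[a]_M + [Γ]_M + [ϑ]_M = (0) + 2·(0) + (1) + (-2) = -1
  L: [D]_L + 2·[a]_L + [Γ]_L + [ϑ]_L = (1) + 2·(1) + (2) + (-2) = 3
  T: [D]_T + 2·[a]_T + [Γ]_T + [ϑ]_T = (0) + 2·(-2) + (-2) + (1) = -5
Net dimensions [M⁻¹ L³ T⁻⁵] ≠ [1] — not dimensionless.

no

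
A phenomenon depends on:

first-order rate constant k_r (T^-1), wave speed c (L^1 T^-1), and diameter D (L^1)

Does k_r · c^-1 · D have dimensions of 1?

Sum the exponent of each base dimension across the product:
  M: [k_r]_M − [c]_M + [D]_M = (0) − (0) + (0) = 0
  L: [k_r]_L − [c]_L + [D]_L = (0) − (1) + (1) = 0
  T: [k_r]_T − [c]_T + [D]_T = (-1) − (-1) + (0) = 0
All base exponents vanish — dimensionless.

yes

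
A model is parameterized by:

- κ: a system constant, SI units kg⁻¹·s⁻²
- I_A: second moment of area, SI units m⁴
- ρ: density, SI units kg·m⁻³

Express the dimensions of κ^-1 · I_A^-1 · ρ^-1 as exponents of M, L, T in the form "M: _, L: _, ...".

Collect each base-dimension exponent across the product:
  M: −(-1) − (0) − (1) = 0
  L: −(0) − (4) − (-3) = -1
  T: −(-2) − (0) − (0) = 2
So the dimensions are [L⁻¹ T²].

M: 0, L: -1, T: 2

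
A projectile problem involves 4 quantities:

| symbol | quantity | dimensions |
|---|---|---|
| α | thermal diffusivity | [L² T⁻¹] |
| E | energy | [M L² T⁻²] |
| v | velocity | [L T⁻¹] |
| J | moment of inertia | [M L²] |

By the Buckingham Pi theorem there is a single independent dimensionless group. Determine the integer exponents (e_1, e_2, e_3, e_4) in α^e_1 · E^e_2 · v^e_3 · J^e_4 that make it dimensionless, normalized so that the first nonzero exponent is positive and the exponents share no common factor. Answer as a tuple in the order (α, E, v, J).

M: e_1·(0) + e_2·(1) + e_3·(0) + e_4·(1) = 0
L: e_1·(2) + e_2·(2) + e_3·(1) + e_4·(2) = 0
T: e_1·(-1) + e_2·(-2) + e_3·(-1) + e_4·(0) = 0
Solving this homogeneous linear system for the smallest-integer solution (first nonzero entry positive) gives (2, 1, -4, -1).

(2, 1, -4, -1)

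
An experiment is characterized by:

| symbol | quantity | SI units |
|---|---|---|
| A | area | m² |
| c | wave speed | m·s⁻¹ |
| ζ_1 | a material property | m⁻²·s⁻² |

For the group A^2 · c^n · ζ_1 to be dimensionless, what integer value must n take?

Balance the L exponent: (1)·n from c, plus 2·(2) + (-2) = 2 from the rest, must sum to zero.
n + 2 = 0, so n = -2.

-2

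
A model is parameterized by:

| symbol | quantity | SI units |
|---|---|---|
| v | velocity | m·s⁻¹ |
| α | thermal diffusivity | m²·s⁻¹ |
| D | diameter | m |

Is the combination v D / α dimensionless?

yes

Sum the exponent of each base dimension across the product:
  M: [v]_M − [α]_M + [D]_M = (0) − (0) + (0) = 0
  L: [v]_L − [α]_L + [D]_L = (1) − (2) + (1) = 0
  T: [v]_T − [α]_T + [D]_T = (-1) − (-1) + (0) = 0
  I: [v]_I − [α]_I + [D]_I = (0) − (0) + (0) = 0
All base exponents vanish — dimensionless.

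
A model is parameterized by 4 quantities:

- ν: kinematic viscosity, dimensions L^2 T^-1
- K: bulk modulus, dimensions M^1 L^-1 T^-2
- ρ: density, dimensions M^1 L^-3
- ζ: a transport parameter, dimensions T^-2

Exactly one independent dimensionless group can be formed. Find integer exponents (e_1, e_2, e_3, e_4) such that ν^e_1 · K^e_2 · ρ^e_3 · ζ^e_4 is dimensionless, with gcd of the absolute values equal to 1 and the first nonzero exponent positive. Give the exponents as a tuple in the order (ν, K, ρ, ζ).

(2, -2, 2, 1)

M: e_1·(0) + e_2·(1) + e_3·(1) + e_4·(0) = 0
L: e_1·(2) + e_2·(-1) + e_3·(-3) + e_4·(0) = 0
T: e_1·(-1) + e_2·(-2) + e_3·(0) + e_4·(-2) = 0
Solving this homogeneous linear system for the smallest-integer solution (first nonzero entry positive) gives (2, -2, 2, 1).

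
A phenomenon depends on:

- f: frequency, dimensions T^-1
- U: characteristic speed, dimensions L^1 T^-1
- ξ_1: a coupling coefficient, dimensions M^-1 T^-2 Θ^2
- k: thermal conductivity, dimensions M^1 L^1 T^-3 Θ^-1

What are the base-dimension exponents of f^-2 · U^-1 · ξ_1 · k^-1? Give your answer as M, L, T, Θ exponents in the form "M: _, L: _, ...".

M: -2, L: -2, T: 4, Θ: 3

Collect each base-dimension exponent across the product:
  M: −2·(0) − (0) + (-1) − (1) = -2
  L: −2·(0) − (1) + (0) − (1) = -2
  T: −2·(-1) − (-1) + (-2) − (-3) = 4
  Θ: −2·(0) − (0) + (2) − (-1) = 3
So the dimensions are [M⁻² L⁻² T⁴ Θ³].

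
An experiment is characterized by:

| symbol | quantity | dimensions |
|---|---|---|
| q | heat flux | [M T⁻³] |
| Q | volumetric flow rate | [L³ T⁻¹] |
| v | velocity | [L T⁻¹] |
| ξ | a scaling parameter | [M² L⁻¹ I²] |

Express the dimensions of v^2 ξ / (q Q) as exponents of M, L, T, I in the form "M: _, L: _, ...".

M: 1, L: -2, T: 2, I: 2

Collect each base-dimension exponent across the product:
  M: −(1) − (0) + 2·(0) + (2) = 1
  L: −(0) − (3) + 2·(1) + (-1) = -2
  T: −(-3) − (-1) + 2·(-1) + (0) = 2
  I: −(0) − (0) + 2·(0) + (2) = 2
So the dimensions are [M L⁻² T² I²].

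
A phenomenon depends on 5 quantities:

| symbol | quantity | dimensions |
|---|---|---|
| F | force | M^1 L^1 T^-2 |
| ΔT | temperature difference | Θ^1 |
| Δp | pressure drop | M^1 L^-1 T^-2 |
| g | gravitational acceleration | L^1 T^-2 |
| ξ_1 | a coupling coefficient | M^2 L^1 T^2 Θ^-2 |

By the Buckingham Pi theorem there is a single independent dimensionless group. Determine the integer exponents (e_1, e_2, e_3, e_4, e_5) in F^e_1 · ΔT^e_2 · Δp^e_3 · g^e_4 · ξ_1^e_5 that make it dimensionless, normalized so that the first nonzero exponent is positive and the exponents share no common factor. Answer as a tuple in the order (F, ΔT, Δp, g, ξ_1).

M: e_1·(1) + e_2·(0) + e_3·(1) + e_4·(0) + e_5·(2) = 0
L: e_1·(1) + e_2·(0) + e_3·(-1) + e_4·(1) + e_5·(1) = 0
T: e_1·(-2) + e_2·(0) + e_3·(-2) + e_4·(-2) + e_5·(2) = 0
Θ: e_1·(0) + e_2·(1) + e_3·(0) + e_4·(0) + e_5·(-2) = 0
Solving this homogeneous linear system for the smallest-integer solution (first nonzero entry positive) gives (3, -2, -1, -3, -1).

(3, -2, -1, -3, -1)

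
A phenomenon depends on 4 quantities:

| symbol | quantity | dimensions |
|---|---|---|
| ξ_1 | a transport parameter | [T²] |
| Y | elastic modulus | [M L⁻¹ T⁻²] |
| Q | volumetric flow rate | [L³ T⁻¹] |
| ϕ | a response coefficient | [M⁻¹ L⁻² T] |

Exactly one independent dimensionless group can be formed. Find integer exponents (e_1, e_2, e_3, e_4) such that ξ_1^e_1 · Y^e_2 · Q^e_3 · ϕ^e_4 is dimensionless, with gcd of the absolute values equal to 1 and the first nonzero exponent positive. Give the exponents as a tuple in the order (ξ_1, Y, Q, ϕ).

(1, 1, 1, 1)

M: e_1·(0) + e_2·(1) + e_3·(0) + e_4·(-1) = 0
L: e_1·(0) + e_2·(-1) + e_3·(3) + e_4·(-2) = 0
T: e_1·(2) + e_2·(-2) + e_3·(-1) + e_4·(1) = 0
Solving this homogeneous linear system for the smallest-integer solution (first nonzero entry positive) gives (1, 1, 1, 1).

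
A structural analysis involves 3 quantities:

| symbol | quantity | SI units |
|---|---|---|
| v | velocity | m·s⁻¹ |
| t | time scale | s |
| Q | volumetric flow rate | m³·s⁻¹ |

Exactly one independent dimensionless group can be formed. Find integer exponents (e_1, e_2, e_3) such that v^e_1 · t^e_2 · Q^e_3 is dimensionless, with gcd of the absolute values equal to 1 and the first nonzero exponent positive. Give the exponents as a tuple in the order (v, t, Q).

(3, 2, -1)

L: e_1·(1) + e_2·(0) + e_3·(3) = 0
T: e_1·(-1) + e_2·(1) + e_3·(-1) = 0
Solving this homogeneous linear system for the smallest-integer solution (first nonzero entry positive) gives (3, 2, -1).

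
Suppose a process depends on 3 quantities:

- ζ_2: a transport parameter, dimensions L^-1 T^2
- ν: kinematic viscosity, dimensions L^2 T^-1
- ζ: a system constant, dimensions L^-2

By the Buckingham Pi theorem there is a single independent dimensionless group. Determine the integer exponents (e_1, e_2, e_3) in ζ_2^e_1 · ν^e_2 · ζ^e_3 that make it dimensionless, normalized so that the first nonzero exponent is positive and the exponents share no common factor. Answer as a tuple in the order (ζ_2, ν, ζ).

L: e_1·(-1) + e_2·(2) + e_3·(-2) = 0
T: e_1·(2) + e_2·(-1) + e_3·(0) = 0
Solving this homogeneous linear system for the smallest-integer solution (first nonzero entry positive) gives (2, 4, 3).

(2, 4, 3)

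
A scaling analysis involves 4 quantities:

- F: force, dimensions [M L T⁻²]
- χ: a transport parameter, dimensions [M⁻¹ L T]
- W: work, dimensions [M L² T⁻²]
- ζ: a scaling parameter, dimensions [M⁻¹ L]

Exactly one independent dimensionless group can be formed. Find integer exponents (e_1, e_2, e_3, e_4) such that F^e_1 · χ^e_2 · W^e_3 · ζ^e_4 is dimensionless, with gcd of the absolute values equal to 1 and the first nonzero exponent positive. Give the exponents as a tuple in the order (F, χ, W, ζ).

(3, 2, -2, -1)

M: e_1·(1) + e_2·(-1) + e_3·(1) + e_4·(-1) = 0
L: e_1·(1) + e_2·(1) + e_3·(2) + e_4·(1) = 0
T: e_1·(-2) + e_2·(1) + e_3·(-2) + e_4·(0) = 0
Solving this homogeneous linear system for the smallest-integer solution (first nonzero entry positive) gives (3, 2, -2, -1).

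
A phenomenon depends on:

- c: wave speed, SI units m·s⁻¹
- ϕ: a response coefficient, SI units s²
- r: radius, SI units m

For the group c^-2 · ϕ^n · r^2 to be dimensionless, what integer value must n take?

Balance the T exponent: (2)·n from ϕ, plus −2·(-1) + 2·(0) = 2 from the rest, must sum to zero.
2n + 2 = 0, so n = -1.

-1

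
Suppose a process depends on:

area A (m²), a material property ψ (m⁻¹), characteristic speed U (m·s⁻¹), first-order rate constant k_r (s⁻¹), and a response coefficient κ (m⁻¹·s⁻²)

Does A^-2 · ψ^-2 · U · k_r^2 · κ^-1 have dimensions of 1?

no

Sum the exponent of each base dimension across the product:
  L: −2·[A]_L − 2·[ψ]_L + [U]_L + 2·[k_r]_L − [κ]_L = −2·(2) − 2·(-1) + (1) + 2·(0) − (-1) = 0
  T: −2·[A]_T − 2·[ψ]_T + [U]_T + 2·[k_r]_T − [κ]_T = −2·(0) − 2·(0) + (-1) + 2·(-1) − (-2) = -1
Net dimensions [T⁻¹] ≠ [1] — not dimensionless.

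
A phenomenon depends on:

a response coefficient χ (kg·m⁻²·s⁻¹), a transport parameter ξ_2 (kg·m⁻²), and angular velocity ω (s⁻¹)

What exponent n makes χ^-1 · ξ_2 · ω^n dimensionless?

Balance the T exponent: (-1)·n from ω, plus −(-1) + (0) = 1 from the rest, must sum to zero.
−n + 1 = 0, so n = 1.

1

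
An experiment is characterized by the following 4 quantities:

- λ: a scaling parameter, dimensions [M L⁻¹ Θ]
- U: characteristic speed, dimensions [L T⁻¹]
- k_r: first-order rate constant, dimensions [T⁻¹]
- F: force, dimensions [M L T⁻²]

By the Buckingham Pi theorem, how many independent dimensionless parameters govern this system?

There are 4 variables and 4 base dimensions (M, L, T, Θ).
The dimension matrix has rank 4.
Independent dimensionless groups: 4 − 4 = 0.

0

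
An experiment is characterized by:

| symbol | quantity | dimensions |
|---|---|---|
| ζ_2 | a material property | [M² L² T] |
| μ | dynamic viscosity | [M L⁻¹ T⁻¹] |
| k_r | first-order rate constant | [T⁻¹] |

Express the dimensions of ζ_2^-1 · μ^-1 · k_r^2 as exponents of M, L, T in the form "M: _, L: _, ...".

M: -3, L: -1, T: -2

Collect each base-dimension exponent across the product:
  M: −(2) − (1) + 2·(0) = -3
  L: −(2) − (-1) + 2·(0) = -1
  T: −(1) − (-1) + 2·(-1) = -2
So the dimensions are [M⁻³ L⁻¹ T⁻²].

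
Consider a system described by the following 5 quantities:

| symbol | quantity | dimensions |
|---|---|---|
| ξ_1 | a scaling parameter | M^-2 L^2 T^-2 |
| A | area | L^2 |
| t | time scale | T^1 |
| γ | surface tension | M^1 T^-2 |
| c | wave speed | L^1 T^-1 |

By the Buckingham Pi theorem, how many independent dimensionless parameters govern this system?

There are 5 variables and 3 base dimensions (M, L, T).
The dimension matrix has rank 3.
Independent dimensionless groups: 5 − 3 = 2.

2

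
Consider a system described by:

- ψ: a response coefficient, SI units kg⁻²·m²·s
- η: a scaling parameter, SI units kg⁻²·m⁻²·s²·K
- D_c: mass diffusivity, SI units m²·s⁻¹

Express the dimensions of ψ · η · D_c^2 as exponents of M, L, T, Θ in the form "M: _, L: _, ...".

M: -4, L: 4, T: 1, Θ: 1

Collect each base-dimension exponent across the product:
  M: (-2) + (-2) + 2·(0) = -4
  L: (2) + (-2) + 2·(2) = 4
  T: (1) + (2) + 2·(-1) = 1
  Θ: (0) + (1) + 2·(0) = 1
So the dimensions are [M⁻⁴ L⁴ T Θ].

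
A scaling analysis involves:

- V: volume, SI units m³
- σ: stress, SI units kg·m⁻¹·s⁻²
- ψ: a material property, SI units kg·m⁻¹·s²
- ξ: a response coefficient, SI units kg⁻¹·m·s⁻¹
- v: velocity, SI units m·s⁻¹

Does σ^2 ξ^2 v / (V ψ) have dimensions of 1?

no

Sum the exponent of each base dimension across the product:
  M: −[V]_M + 2·[σ]_M − [ψ]_M + 2·[ξ]_M + [v]_M = −(0) + 2·(1) − (1) + 2·(-1) + (0) = -1
  L: −[V]_L + 2·[σ]_L − [ψ]_L + 2·[ξ]_L + [v]_L = −(3) + 2·(-1) − (-1) + 2·(1) + (1) = -1
  T: −[V]_T + 2·[σ]_T − [ψ]_T + 2·[ξ]_T + [v]_T = −(0) + 2·(-2) − (2) + 2·(-1) + (-1) = -9
Net dimensions [M⁻¹ L⁻¹ T⁻⁹] ≠ [1] — not dimensionless.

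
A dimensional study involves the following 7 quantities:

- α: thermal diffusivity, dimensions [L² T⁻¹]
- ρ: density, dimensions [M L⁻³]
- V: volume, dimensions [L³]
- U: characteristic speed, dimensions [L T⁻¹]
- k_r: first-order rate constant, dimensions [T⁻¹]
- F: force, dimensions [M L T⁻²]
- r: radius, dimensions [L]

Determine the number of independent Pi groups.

4

There are 7 variables and 3 base dimensions (M, L, T).
The dimension matrix has rank 3.
Independent dimensionless groups: 7 − 3 = 4.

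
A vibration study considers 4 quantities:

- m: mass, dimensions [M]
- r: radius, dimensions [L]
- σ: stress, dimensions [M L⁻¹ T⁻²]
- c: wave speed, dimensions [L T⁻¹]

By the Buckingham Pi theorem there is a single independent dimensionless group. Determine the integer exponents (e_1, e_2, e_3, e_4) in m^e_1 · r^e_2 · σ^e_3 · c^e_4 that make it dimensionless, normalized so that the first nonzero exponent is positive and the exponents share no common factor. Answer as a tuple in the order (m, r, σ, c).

(1, -3, -1, 2)

M: e_1·(1) + e_2·(0) + e_3·(1) + e_4·(0) = 0
L: e_1·(0) + e_2·(1) + e_3·(-1) + e_4·(1) = 0
T: e_1·(0) + e_2·(0) + e_3·(-2) + e_4·(-1) = 0
Solving this homogeneous linear system for the smallest-integer solution (first nonzero entry positive) gives (1, -3, -1, 2).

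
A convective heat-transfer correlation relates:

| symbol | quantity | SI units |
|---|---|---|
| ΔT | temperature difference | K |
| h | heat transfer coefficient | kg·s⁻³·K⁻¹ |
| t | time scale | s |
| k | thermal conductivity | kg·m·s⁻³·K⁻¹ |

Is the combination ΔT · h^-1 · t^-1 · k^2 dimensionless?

no

Sum the exponent of each base dimension across the product:
  M: [ΔT]_M − [h]_M − [t]_M + 2·[k]_M = (0) − (1) − (0) + 2·(1) = 1
  L: [ΔT]_L − [h]_L − [t]_L + 2·[k]_L = (0) − (0) − (0) + 2·(1) = 2
  T: [ΔT]_T − [h]_T − [t]_T + 2·[k]_T = (0) − (-3) − (1) + 2·(-3) = -4
  Θ: [ΔT]_Θ − [h]_Θ − [t]_Θ + 2·[k]_Θ = (1) − (-1) − (0) + 2·(-1) = 0
Net dimensions [M L² T⁻⁴] ≠ [1] — not dimensionless.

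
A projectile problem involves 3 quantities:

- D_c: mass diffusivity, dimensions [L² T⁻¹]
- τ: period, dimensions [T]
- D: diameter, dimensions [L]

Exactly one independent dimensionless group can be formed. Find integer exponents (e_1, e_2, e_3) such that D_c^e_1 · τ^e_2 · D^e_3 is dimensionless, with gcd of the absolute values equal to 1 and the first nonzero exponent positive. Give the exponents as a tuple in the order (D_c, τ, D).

L: e_1·(2) + e_2·(0) + e_3·(1) = 0
T: e_1·(-1) + e_2·(1) + e_3·(0) = 0
Solving this homogeneous linear system for the smallest-integer solution (first nonzero entry positive) gives (1, 1, -2).

(1, 1, -2)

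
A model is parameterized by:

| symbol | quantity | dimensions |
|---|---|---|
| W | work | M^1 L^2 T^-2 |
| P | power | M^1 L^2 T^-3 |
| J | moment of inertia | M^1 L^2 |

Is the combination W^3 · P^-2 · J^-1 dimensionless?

yes

Sum the exponent of each base dimension across the product:
  M: 3·[W]_M − 2·[P]_M − [J]_M = 3·(1) − 2·(1) − (1) = 0
  L: 3·[W]_L − 2·[P]_L − [J]_L = 3·(2) − 2·(2) − (2) = 0
  T: 3·[W]_T − 2·[P]_T − [J]_T = 3·(-2) − 2·(-3) − (0) = 0
  N: 3·[W]_N − 2·[P]_N − [J]_N = 3·(0) − 2·(0) − (0) = 0
All base exponents vanish — dimensionless.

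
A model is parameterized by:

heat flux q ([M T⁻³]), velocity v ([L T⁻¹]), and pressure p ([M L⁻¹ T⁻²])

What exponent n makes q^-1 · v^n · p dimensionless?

1

Balance the L exponent: (1)·n from v, plus −(0) + (-1) = -1 from the rest, must sum to zero.
n − 1 = 0, so n = 1.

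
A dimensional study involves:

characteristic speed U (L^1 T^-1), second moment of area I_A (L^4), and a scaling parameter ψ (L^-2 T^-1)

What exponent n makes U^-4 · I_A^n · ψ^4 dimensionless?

Balance the L exponent: (4)·n from I_A, plus −4·(1) + 4·(-2) = -12 from the rest, must sum to zero.
4n − 12 = 0, so n = 3.

3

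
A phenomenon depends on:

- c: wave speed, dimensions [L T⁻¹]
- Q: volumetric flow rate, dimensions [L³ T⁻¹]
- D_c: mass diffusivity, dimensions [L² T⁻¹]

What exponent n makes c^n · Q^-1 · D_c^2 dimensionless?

Balance the L exponent: (1)·n from c, plus −(3) + 2·(2) = 1 from the rest, must sum to zero.
n + 1 = 0, so n = -1.

-1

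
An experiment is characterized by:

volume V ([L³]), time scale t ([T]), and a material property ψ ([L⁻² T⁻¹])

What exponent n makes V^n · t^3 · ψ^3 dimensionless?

2

Balance the L exponent: (3)·n from V, plus 3·(0) + 3·(-2) = -6 from the rest, must sum to zero.
3n − 6 = 0, so n = 2.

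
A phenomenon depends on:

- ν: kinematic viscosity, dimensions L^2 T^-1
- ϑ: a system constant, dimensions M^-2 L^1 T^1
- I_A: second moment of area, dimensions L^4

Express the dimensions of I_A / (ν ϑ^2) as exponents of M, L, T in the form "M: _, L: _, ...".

M: 4, L: 0, T: -1

Collect each base-dimension exponent across the product:
  M: −(0) − 2·(-2) + (0) = 4
  L: −(2) − 2·(1) + (4) = 0
  T: −(-1) − 2·(1) + (0) = -1
So the dimensions are [M⁴ T⁻¹].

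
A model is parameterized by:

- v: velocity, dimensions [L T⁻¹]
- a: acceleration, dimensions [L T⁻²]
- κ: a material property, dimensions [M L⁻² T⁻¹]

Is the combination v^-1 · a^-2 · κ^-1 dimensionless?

no

Sum the exponent of each base dimension across the product:
  M: −[v]_M − 2·[a]_M − [κ]_M = −(0) − 2·(0) − (1) = -1
  L: −[v]_L − 2·[a]_L − [κ]_L = −(1) − 2·(1) − (-2) = -1
  T: −[v]_T − 2·[a]_T − [κ]_T = −(-1) − 2·(-2) − (-1) = 6
Net dimensions [M⁻¹ L⁻¹ T⁶] ≠ [1] — not dimensionless.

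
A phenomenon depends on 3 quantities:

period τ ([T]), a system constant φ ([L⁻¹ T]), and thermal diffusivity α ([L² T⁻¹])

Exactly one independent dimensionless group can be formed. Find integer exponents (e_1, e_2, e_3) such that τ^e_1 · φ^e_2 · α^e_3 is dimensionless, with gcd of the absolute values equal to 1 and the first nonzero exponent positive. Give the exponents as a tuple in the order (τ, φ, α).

L: e_1·(0) + e_2·(-1) + e_3·(2) = 0
T: e_1·(1) + e_2·(1) + e_3·(-1) = 0
Solving this homogeneous linear system for the smallest-integer solution (first nonzero entry positive) gives (1, -2, -1).

(1, -2, -1)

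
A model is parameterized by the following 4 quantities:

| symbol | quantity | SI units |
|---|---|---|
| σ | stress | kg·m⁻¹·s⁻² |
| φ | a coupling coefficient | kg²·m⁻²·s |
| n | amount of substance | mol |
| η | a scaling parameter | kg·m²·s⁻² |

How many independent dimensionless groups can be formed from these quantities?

0

There are 4 variables and 4 base dimensions (M, L, T, N).
The dimension matrix has rank 4.
Independent dimensionless groups: 4 − 4 = 0.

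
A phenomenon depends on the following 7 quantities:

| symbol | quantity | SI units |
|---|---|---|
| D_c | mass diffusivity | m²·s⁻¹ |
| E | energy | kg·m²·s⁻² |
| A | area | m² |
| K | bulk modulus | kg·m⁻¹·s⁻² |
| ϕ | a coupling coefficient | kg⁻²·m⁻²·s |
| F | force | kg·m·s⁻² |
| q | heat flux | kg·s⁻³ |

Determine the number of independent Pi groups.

There are 7 variables and 3 base dimensions (M, L, T).
The dimension matrix has rank 3.
Independent dimensionless groups: 7 − 3 = 4.

4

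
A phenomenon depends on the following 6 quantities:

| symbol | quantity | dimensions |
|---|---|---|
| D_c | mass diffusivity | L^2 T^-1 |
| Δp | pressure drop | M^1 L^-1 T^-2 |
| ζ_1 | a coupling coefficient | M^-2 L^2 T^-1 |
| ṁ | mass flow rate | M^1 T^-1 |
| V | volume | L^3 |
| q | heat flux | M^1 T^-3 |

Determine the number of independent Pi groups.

There are 6 variables and 3 base dimensions (M, L, T).
The dimension matrix has rank 3.
Independent dimensionless groups: 6 − 3 = 3.

3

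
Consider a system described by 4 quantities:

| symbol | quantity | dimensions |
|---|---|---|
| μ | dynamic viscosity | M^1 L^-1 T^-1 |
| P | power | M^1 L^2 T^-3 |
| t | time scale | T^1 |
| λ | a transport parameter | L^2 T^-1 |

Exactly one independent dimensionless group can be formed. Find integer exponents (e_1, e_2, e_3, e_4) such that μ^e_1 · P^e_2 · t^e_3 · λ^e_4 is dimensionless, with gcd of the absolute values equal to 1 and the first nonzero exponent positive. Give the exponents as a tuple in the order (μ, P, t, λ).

(2, -2, -1, 3)

M: e_1·(1) + e_2·(1) + e_3·(0) + e_4·(0) = 0
L: e_1·(-1) + e_2·(2) + e_3·(0) + e_4·(2) = 0
T: e_1·(-1) + e_2·(-3) + e_3·(1) + e_4·(-1) = 0
Solving this homogeneous linear system for the smallest-integer solution (first nonzero entry positive) gives (2, -2, -1, 3).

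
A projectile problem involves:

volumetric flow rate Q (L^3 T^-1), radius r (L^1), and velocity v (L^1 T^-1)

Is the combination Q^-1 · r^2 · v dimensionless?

Sum the exponent of each base dimension across the product:
  M: −[Q]_M + 2·[r]_M + [v]_M = −(0) + 2·(0) + (0) = 0
  L: −[Q]_L + 2·[r]_L + [v]_L = −(3) + 2·(1) + (1) = 0
  T: −[Q]_T + 2·[r]_T + [v]_T = −(-1) + 2·(0) + (-1) = 0
All base exponents vanish — dimensionless.

yes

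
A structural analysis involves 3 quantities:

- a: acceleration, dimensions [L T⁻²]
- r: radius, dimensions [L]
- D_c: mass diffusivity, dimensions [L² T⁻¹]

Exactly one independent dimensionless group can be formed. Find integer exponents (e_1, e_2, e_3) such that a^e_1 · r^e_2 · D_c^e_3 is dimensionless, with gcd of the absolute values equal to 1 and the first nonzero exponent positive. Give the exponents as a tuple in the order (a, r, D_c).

L: e_1·(1) + e_2·(1) + e_3·(2) = 0
T: e_1·(-2) + e_2·(0) + e_3·(-1) = 0
Solving this homogeneous linear system for the smallest-integer solution (first nonzero entry positive) gives (1, 3, -2).

(1, 3, -2)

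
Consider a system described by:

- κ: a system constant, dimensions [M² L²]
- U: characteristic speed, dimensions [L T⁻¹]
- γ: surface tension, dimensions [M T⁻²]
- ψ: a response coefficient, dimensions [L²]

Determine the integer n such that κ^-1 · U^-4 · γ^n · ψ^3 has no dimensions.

Balance the M exponent: (1)·n from γ, plus −(2) − 4·(0) + 3·(0) = -2 from the rest, must sum to zero.
n − 2 = 0, so n = 2.

2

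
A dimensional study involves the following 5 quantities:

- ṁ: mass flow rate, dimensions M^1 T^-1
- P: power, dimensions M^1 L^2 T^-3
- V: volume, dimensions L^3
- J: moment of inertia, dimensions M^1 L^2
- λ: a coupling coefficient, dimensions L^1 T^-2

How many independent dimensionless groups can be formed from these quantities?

There are 5 variables and 3 base dimensions (M, L, T).
The dimension matrix has rank 3.
Independent dimensionless groups: 5 − 3 = 2.

2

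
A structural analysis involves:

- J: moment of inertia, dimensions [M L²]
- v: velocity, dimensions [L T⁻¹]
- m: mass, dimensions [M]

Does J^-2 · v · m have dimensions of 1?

Sum the exponent of each base dimension across the product:
  M: −2·[J]_M + [v]_M + [m]_M = −2·(1) + (0) + (1) = -1
  L: −2·[J]_L + [v]_L + [m]_L = −2·(2) + (1) + (0) = -3
  T: −2·[J]_T + [v]_T + [m]_T = −2·(0) + (-1) + (0) = -1
Net dimensions [M⁻¹ L⁻³ T⁻¹] ≠ [1] — not dimensionless.

no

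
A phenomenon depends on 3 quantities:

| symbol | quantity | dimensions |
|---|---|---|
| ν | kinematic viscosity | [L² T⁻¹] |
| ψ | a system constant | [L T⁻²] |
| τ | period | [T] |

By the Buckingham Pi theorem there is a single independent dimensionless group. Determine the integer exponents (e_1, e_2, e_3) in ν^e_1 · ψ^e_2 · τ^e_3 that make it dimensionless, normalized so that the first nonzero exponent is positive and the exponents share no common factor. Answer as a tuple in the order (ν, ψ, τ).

L: e_1·(2) + e_2·(1) + e_3·(0) = 0
T: e_1·(-1) + e_2·(-2) + e_3·(1) = 0
Solving this homogeneous linear system for the smallest-integer solution (first nonzero entry positive) gives (1, -2, -3).

(1, -2, -3)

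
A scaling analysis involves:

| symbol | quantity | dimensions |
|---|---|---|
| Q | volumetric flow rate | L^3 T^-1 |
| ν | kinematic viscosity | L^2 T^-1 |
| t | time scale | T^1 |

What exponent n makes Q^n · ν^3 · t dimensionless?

-2

Balance the L exponent: (3)·n from Q, plus 3·(2) + (0) = 6 from the rest, must sum to zero.
3n + 6 = 0, so n = -2.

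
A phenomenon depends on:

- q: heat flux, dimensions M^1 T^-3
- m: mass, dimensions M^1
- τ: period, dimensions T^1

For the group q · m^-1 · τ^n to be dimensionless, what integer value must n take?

3

Balance the T exponent: (1)·n from τ, plus (-3) − (0) = -3 from the rest, must sum to zero.
n − 3 = 0, so n = 3.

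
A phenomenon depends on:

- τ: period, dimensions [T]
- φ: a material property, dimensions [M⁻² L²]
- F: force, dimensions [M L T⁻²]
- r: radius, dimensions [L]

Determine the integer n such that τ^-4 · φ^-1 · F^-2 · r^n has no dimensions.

Balance the L exponent: (1)·n from r, plus −4·(0) − (2) − 2·(1) = -4 from the rest, must sum to zero.
n − 4 = 0, so n = 4.

4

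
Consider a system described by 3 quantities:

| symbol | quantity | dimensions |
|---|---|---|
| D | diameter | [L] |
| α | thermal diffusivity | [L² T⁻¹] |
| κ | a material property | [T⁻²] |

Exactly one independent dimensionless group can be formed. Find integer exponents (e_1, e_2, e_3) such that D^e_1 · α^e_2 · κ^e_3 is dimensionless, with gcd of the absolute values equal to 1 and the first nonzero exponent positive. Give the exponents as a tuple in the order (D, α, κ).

L: e_1·(1) + e_2·(2) + e_3·(0) = 0
T: e_1·(0) + e_2·(-1) + e_3·(-2) = 0
Solving this homogeneous linear system for the smallest-integer solution (first nonzero entry positive) gives (4, -2, 1).

(4, -2, 1)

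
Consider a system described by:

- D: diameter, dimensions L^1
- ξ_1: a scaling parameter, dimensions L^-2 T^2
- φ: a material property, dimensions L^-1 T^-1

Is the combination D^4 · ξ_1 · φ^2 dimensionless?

Sum the exponent of each base dimension across the product:
  L: 4·[D]_L + [ξ_1]_L + 2·[φ]_L = 4·(1) + (-2) + 2·(-1) = 0
  T: 4·[D]_T + [ξ_1]_T + 2·[φ]_T = 4·(0) + (2) + 2·(-1) = 0
All base exponents vanish — dimensionless.

yes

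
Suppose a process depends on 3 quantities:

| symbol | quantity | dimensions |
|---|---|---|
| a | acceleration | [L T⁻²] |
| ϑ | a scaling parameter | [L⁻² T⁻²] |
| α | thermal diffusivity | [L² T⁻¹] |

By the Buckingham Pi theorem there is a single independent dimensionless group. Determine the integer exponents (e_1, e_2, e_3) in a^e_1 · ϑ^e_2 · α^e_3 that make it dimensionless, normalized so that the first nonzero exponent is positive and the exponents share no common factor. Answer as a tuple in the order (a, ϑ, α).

L: e_1·(1) + e_2·(-2) + e_3·(2) = 0
T: e_1·(-2) + e_2·(-2) + e_3·(-1) = 0
Solving this homogeneous linear system for the smallest-integer solution (first nonzero entry positive) gives (2, -1, -2).

(2, -1, -2)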